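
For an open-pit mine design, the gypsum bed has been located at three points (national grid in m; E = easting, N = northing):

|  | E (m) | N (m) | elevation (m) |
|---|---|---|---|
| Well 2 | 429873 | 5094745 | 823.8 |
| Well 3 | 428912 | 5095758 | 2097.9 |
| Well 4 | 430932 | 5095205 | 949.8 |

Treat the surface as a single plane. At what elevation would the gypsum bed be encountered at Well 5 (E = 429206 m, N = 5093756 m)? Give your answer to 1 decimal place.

65.7 m

Let the plane be z = a·E + b·N + c.
Well 3−Well 2: −961a + 1013b = 1274.1;  Well 4−Well 2: 1059a + 460b = 126.
Solving gives a = −0.302640500, b = 0.970644107.
Then c = 823.8 − a·429873 − b·5094745 = −4814263.43.
At (429206, 5093756): z = −129895.1 + 4944224.2 − 4814263.43 = 65.7 m.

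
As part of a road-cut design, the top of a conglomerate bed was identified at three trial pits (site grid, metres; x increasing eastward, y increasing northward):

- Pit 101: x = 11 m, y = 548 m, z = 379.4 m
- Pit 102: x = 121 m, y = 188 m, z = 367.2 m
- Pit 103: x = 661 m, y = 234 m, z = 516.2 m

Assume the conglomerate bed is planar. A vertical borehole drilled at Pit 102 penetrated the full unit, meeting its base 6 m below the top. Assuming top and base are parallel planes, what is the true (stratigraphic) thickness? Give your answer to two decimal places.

Let the plane be z = a·x + b·y + c.
Pit 102−Pit 101: 110a − 360b = −12.2;  Pit 103−Pit 101: 650a − 314b = 136.8.
Solving gives a = 0.26611, b = 0.11520.
|∇z| = √(a²+b²) = 0.28998, so dip δ = arctan(0.28998) = 16.17°.
True thickness = vertical thickness × cos δ = 6 × cos 16.17° = 5.76 m.

5.76 m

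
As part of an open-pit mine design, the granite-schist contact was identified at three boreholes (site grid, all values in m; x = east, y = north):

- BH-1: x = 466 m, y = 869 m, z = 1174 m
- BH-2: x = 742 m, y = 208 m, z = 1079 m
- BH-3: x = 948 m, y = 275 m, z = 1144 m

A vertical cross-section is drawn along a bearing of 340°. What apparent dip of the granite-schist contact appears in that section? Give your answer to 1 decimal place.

8.4°

Two edge vectors: BH-1→BH-2 = (276, -661, -95), BH-1→BH-3 = (482, -594, -30).
Normal n = (BH-1→BH-2) × (BH-1→BH-3) = (-36600, -37510, 154658).
So ∂z/∂x = −n_x/n_z = 0.23665 and ∂z/∂y = −n_y/n_z = 0.24254.
Unit vector along 340° is (sin 340°, cos 340°) = (-0.3420, 0.9397).
Slope in that direction = a·(-0.3420) + b·(0.9397) = 0.14697.
Apparent dip = arctan|0.14697| = 8.4° (true dip is 18.7°, so apparent ≤ true as expected).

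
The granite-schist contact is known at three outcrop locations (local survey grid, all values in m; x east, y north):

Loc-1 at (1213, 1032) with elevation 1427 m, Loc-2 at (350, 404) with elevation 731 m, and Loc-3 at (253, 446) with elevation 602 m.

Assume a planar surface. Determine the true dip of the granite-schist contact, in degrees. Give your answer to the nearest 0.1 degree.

50.7°

Two edge vectors: Loc-1→Loc-2 = (-863, -628, -696), Loc-1→Loc-3 = (-960, -586, -825).
Normal n = (Loc-1→Loc-2) × (Loc-1→Loc-3) = (110244, -43815, -97162).
So ∂z/∂x = −n_x/n_z = 1.13464 and ∂z/∂y = −n_y/n_z = −0.45095.
Gradient magnitude |∇z| = √(a² + b²) = √(1.28741 + 0.20335) = 1.22097.
True dip = arctan(1.22097) = 50.7°, dipping toward WNW (azimuth ≈ 292°).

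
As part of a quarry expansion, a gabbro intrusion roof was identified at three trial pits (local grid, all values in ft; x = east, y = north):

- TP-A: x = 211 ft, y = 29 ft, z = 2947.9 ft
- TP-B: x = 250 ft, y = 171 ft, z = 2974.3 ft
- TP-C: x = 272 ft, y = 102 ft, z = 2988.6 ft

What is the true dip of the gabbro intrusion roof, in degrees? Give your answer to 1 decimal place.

33.5°

Two edge vectors: TP-A→TP-B = (39, 142, 26.4), TP-A→TP-C = (61, 73, 40.7).
Normal n = (TP-A→TP-B) × (TP-A→TP-C) = (3852.2, 23.1, -5815).
So ∂z/∂x = −n_x/n_z = 0.66246 and ∂z/∂y = −n_y/n_z = 0.00397.
Gradient magnitude |∇z| = √(a² + b²) = √(0.43885 + 0.00002) = 0.66247.
True dip = arctan(0.66247) = 33.5°, dipping toward W (azimuth ≈ 270°).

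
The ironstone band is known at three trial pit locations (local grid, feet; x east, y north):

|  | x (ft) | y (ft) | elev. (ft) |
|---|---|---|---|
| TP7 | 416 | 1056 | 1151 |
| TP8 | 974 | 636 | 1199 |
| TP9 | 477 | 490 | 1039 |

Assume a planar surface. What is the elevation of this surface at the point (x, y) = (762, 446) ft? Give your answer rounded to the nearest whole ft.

Two edge vectors: TP7→TP8 = (558, -420, 48), TP7→TP9 = (61, -566, -112).
Normal n = (TP7→TP8) × (TP7→TP9) = (74208, 65424, -290208).
So ∂z/∂x = −n_x/n_z = 0.25571 and ∂z/∂y = −n_y/n_z = 0.22544.
Intercept c from TP7: 1151 − 106.37 − 238.06 = 806.56.
At (762, 446): z = 194.8 + 100.5 + 806.56 = 1102.0 ft.

1102 ft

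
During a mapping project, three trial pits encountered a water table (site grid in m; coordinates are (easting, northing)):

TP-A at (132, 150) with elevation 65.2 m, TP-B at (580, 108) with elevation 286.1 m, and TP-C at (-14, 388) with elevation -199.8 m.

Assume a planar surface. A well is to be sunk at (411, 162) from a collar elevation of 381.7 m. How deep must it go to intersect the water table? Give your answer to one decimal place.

Let the plane be z = a·E + b·N + c.
TP-B−TP-A: 448a − 42b = 220.9;  TP-C−TP-A: −146a + 238b = −265.
Solving gives a = 0.41241, b = −0.86045.
Then c = 65.2 − a·132 − b·150 = 139.83.
At (411, 162): z_contact = 169.50 − 139.39 + 139.83 = 169.94 m.
Depth below ground = 381.7 − 169.94 = 211.8 m.

211.8 m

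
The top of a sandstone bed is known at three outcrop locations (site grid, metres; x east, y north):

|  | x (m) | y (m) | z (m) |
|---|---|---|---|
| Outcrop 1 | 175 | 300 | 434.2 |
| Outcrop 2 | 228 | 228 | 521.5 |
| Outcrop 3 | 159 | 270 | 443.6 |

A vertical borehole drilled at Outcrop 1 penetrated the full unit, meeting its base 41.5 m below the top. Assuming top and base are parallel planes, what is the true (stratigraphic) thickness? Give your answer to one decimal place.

29.5 m

Let the plane be z = a·x + b·y + c.
Outcrop 2−Outcrop 1: 53a − 72b = 87.3;  Outcrop 3−Outcrop 1: −16a − 30b = 9.4.
Solving gives a = 0.70832, b = −0.69110.
|∇z| = √(a²+b²) = 0.98961, so dip δ = arctan(0.98961) = 44.70°.
True thickness = vertical thickness × cos δ = 41.5 × cos 44.70° = 29.5 m.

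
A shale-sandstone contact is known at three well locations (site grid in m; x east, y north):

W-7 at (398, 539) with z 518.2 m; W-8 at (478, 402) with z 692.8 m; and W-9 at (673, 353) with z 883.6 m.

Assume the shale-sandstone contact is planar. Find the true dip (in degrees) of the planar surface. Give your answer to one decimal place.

Let the plane be z = a·x + b·y + c.
W-8−W-7: 80a − 137b = 174.6;  W-9−W-7: 275a − 186b = 365.4.
Solving gives a = 0.77141, b = −0.82400.
Gradient magnitude |∇z| = √(a² + b²) = √(0.59507 + 0.67897) = 1.12873.
True dip = arctan(1.12873) = 48.5°, dipping toward NW (azimuth ≈ 317°).

48.5°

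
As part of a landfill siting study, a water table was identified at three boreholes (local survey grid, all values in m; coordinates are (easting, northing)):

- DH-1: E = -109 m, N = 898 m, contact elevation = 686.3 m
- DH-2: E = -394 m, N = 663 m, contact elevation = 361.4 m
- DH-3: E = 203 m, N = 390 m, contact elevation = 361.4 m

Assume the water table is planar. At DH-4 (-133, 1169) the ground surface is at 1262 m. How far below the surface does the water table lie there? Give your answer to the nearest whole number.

344 m

Two edge vectors: DH-1→DH-2 = (-285, -235, -324.9), DH-1→DH-3 = (312, -508, -324.9).
Normal n = (DH-1→DH-2) × (DH-1→DH-3) = (-88697.7, -193965.3, 218100).
So ∂z/∂E = −n_x/n_z = 0.40668 and ∂z/∂N = −n_y/n_z = 0.88934.
Intercept c from DH-1: 686.3 + 44.33 − 798.63 = −68.00.
At (-133, 1169): z_contact = −54.1 + 1039.6 − 68.00 = 917.6 m.
Depth below ground = 1262 − 917.6 = 344 m.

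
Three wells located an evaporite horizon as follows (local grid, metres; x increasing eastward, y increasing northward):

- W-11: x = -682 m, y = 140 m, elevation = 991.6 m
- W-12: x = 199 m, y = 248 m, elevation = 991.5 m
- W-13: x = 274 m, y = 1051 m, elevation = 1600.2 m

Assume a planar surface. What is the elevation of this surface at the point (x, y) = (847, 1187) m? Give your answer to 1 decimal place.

1650.6 m

Two edge vectors: W-11→W-12 = (881, 108, -0.1), W-11→W-13 = (956, 911, 608.6).
Normal n = (W-11→W-12) × (W-11→W-13) = (65819.9, -536272.2, 699343).
So ∂z/∂x = −n_x/n_z = −0.094117 and ∂z/∂y = −n_y/n_z = 0.766823.
Intercept c from W-11: 991.6 − 64.19 − 107.36 = 820.06.
At (847, 1187): z = −79.7 + 910.2 + 820.06 = 1650.6 m.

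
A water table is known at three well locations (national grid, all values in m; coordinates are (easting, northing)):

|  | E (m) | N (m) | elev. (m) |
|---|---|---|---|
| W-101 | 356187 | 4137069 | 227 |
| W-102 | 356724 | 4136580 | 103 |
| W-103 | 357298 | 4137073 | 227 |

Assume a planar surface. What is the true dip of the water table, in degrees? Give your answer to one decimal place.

Two edge vectors: W-101→W-102 = (537, -489, -124), W-101→W-103 = (1111, 4, 0).
Normal n = (W-101→W-102) × (W-101→W-103) = (496, -137764, 545427).
So ∂z/∂E = −n_x/n_z = −0.00091 and ∂z/∂N = −n_y/n_z = 0.25258.
Gradient magnitude |∇z| = √(a² + b²) = √(0.00000 + 0.06380) = 0.25258.
True dip = arctan(0.25258) = 14.2°, dipping toward S (azimuth ≈ 180°).

14.2°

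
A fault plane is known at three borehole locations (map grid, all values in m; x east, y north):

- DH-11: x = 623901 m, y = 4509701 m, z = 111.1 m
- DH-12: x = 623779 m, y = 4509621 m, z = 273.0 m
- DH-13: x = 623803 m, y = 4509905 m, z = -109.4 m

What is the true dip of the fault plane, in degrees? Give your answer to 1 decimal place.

Let the plane be z = a·x + b·y + c.
DH-12−DH-11: −122a − 80b = 161.9;  DH-13−DH-11: −98a + 204b = −220.5.
Solving gives a = −0.47017, b = −1.30675.
Gradient magnitude |∇z| = √(a² + b²) = √(0.22106 + 1.70759) = 1.38876.
True dip = arctan(1.38876) = 54.2°, dipping toward NNE (azimuth ≈ 020°).

54.2°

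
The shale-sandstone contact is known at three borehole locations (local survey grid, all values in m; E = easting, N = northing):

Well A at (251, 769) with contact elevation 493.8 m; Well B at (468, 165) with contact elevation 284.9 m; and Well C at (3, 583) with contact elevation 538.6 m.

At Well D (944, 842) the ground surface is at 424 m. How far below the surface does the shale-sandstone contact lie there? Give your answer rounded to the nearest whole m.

154 m

Two edge vectors: Well A→Well B = (217, -604, -208.9), Well A→Well C = (-248, -186, 44.8).
Normal n = (Well A→Well B) × (Well A→Well C) = (-65914.6, 42085.6, -190154).
So ∂z/∂E = −n_x/n_z = −0.34664 and ∂z/∂N = −n_y/n_z = 0.22132.
Intercept c from Well A: 493.8 + 87.01 − 170.20 = 410.61.
At (944, 842): z_contact = −327.2 + 186.4 + 410.61 = 269.7 m.
Depth below ground = 424 − 269.7 = 154 m.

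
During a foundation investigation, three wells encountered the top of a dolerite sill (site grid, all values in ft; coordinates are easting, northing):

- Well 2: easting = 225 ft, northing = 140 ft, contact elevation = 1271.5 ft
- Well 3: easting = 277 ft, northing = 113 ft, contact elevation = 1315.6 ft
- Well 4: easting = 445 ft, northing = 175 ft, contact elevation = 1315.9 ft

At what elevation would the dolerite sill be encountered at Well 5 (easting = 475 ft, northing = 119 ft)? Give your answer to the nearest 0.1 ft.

1379.9 ft

Two edge vectors: Well 2→Well 3 = (52, -27, 44.1), Well 2→Well 4 = (220, 35, 44.4).
Normal n = (Well 2→Well 3) × (Well 2→Well 4) = (-2742.3, 7393.2, 7760).
So ∂z/∂easting = −n_x/n_z = 0.35339 and ∂z/∂northing = −n_y/n_z = −0.95273.
Intercept c from Well 2: 1271.5 − 79.51 + 133.38 = 1325.37.
At (475, 119): z = 167.9 − 113.4 + 1325.37 = 1379.9 ft.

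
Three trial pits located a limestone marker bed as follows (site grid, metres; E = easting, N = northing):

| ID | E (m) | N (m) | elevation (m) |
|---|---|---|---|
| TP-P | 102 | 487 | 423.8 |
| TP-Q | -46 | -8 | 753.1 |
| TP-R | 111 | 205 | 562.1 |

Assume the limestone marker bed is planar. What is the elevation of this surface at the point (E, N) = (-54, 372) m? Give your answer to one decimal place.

564.6 m

Two edge vectors: TP-P→TP-Q = (-148, -495, 329.3), TP-P→TP-R = (9, -282, 138.3).
Normal n = (TP-P→TP-Q) × (TP-P→TP-R) = (24404.1, 23432.1, 46191).
So ∂z/∂E = −n_x/n_z = −0.52833 and ∂z/∂N = −n_y/n_z = −0.50729.
Intercept c from TP-P: 423.8 + 53.89 + 247.05 = 724.74.
At (-54, 372): z = 28.5 − 188.7 + 724.74 = 564.6 m.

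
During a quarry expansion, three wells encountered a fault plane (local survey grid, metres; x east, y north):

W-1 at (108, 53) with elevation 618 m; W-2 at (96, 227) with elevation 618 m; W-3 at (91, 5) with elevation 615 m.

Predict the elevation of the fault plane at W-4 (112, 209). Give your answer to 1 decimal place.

620.2 m

Two edge vectors: W-1→W-2 = (-12, 174, 0), W-1→W-3 = (-17, -48, -3).
Normal n = (W-1→W-2) × (W-1→W-3) = (-522, -36, 3534).
So ∂z/∂x = −n_x/n_z = 0.14771 and ∂z/∂y = −n_y/n_z = 0.01019.
Intercept c from W-1: 618 − 15.95 − 0.54 = 601.51.
At (112, 209): z = 16.5 + 2.1 + 601.51 = 620.2 m.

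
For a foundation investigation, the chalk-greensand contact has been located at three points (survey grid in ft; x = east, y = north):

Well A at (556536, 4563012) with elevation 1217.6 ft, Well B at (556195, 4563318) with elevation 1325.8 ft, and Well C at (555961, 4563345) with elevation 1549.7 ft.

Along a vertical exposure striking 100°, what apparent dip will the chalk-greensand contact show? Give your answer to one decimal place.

Let the plane be z = a·x + b·y + c.
Well B−Well A: −341a + 306b = 108.2;  Well C−Well A: −575a + 333b = 332.1.
Solving gives a = −1.05120, b = −0.81785.
Unit vector along 100° is (sin 100°, cos 100°) = (0.9848, -0.1736).
Slope in that direction = a·(0.9848) + b·(-0.1736) = −0.89322.
Apparent dip = arctan|0.89322| = 41.8° (true dip is 53.1°, so apparent ≤ true as expected).

41.8°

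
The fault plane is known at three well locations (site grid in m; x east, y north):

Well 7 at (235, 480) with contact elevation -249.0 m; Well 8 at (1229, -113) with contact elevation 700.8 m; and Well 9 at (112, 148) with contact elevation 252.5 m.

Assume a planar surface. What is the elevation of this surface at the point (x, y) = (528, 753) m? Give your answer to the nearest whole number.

Two edge vectors: Well 7→Well 8 = (994, -593, 949.8), Well 7→Well 9 = (-123, -332, 501.5).
Normal n = (Well 7→Well 8) × (Well 7→Well 9) = (17944.1, -615316.4, -402947).
So ∂z/∂x = −n_x/n_z = 0.04453 and ∂z/∂y = −n_y/n_z = −1.52704.
Intercept c from Well 7: -249 − 10.47 + 732.98 = 473.51.
At (528, 753): z = 23.5 − 1149.9 + 473.51 = -652.8 m.

-653 m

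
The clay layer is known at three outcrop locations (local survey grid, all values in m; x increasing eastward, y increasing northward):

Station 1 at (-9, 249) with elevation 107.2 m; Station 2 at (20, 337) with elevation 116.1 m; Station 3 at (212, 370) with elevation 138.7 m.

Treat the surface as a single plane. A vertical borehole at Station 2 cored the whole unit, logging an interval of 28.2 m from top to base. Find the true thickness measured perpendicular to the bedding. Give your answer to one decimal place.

Two edge vectors: Station 1→Station 2 = (29, 88, 8.9), Station 1→Station 3 = (221, 121, 31.5).
Normal n = (Station 1→Station 2) × (Station 1→Station 3) = (1695.1, 1053.4, -15939).
So ∂z/∂x = −n_x/n_z = 0.10635 and ∂z/∂y = −n_y/n_z = 0.06609.
|∇z| = √(a²+b²) = 0.12521, so dip δ = arctan(0.12521) = 7.14°.
True thickness = vertical thickness × cos δ = 28.2 × cos 7.14° = 28.0 m.

28.0 m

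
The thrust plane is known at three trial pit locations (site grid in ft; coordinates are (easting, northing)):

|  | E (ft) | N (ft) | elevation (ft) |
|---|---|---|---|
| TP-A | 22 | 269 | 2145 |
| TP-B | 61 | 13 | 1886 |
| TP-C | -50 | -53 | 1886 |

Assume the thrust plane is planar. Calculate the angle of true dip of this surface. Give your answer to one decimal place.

47.2°

Let the plane be z = a·E + b·N + c.
TP-B−TP-A: 39a − 256b = −259;  TP-C−TP-A: −72a − 322b = −259.
Solving gives a = −0.55160, b = 0.92769.
Gradient magnitude |∇z| = √(a² + b²) = √(0.30426 + 0.86060) = 1.07929.
True dip = arctan(1.07929) = 47.2°, dipping toward SSE (azimuth ≈ 149°).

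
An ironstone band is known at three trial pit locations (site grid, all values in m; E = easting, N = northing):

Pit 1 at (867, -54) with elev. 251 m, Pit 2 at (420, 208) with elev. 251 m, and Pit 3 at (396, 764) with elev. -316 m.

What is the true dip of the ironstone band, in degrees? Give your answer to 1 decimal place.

50.5°

Let the plane be z = a·E + b·N + c.
Pit 2−Pit 1: −447a + 262b = 0;  Pit 3−Pit 1: −471a + 818b = −567.
Solving gives a = −0.61324, b = −1.04626.
Gradient magnitude |∇z| = √(a² + b²) = √(0.37606 + 1.09465) = 1.21273.
True dip = arctan(1.21273) = 50.5°, dipping toward NNE (azimuth ≈ 030°).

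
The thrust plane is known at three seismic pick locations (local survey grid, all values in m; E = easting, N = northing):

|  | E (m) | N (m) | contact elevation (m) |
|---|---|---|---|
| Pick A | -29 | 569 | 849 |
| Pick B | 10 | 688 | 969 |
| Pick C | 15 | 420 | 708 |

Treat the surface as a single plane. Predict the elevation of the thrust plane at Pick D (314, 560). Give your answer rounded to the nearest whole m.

874 m

Two edge vectors: Pick A→Pick B = (39, 119, 120), Pick A→Pick C = (44, -149, -141).
Normal n = (Pick A→Pick B) × (Pick A→Pick C) = (1101, 10779, -11047).
So ∂z/∂E = −n_x/n_z = 0.09967 and ∂z/∂N = −n_y/n_z = 0.97574.
Intercept c from Pick A: 849 + 2.89 − 555.20 = 296.69.
At (314, 560): z = 31.3 + 546.4 + 296.69 = 874.4 m.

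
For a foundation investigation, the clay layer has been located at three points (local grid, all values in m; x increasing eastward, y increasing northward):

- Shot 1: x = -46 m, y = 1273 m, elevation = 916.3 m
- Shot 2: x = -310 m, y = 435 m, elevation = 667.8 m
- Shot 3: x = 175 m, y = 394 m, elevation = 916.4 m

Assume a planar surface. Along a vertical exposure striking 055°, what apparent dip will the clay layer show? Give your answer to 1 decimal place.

Two edge vectors: Shot 1→Shot 2 = (-264, -838, -248.5), Shot 1→Shot 3 = (221, -879, 0.1).
Normal n = (Shot 1→Shot 2) × (Shot 1→Shot 3) = (-218515.3, -54892.1, 417254).
So ∂z/∂x = −n_x/n_z = 0.52370 and ∂z/∂y = −n_y/n_z = 0.13156.
Unit vector along 055° is (sin 55°, cos 55°) = (0.8192, 0.5736).
Slope in that direction = a·(0.8192) + b·(0.5736) = 0.50445.
Apparent dip = arctan|0.50445| = 26.8° (true dip is 28.4°, so apparent ≤ true as expected).

26.8°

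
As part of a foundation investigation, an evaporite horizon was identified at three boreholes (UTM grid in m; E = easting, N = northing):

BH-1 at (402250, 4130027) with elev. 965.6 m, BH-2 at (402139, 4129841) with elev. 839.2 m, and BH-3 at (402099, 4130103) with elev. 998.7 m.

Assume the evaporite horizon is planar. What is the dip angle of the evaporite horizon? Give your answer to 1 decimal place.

32.2°

Let the plane be z = a·E + b·N + c.
BH-2−BH-1: −111a − 186b = −126.4;  BH-3−BH-1: −151a + 76b = 33.1.
Solving gives a = 0.09446, b = 0.62320.
Gradient magnitude |∇z| = √(a² + b²) = √(0.00892 + 0.38838) = 0.63032.
True dip = arctan(0.63032) = 32.2°, dipping toward S (azimuth ≈ 189°).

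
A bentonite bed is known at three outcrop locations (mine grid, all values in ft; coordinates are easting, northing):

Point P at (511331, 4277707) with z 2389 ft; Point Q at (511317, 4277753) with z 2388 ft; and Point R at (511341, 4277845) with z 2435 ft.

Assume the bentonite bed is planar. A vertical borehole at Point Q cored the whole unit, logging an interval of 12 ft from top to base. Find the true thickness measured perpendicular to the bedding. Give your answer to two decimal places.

8.58 ft

Two edge vectors: Point P→Point Q = (-14, 46, -1), Point P→Point R = (10, 138, 46).
Normal n = (Point P→Point Q) × (Point P→Point R) = (2254, 634, -2392).
So ∂z/∂easting = −n_x/n_z = 0.94231 and ∂z/∂northing = −n_y/n_z = 0.26505.
|∇z| = √(a²+b²) = 0.97887, so dip δ = arctan(0.97887) = 44.39°.
True thickness = vertical thickness × cos δ = 12 × cos 44.39° = 8.58 ft.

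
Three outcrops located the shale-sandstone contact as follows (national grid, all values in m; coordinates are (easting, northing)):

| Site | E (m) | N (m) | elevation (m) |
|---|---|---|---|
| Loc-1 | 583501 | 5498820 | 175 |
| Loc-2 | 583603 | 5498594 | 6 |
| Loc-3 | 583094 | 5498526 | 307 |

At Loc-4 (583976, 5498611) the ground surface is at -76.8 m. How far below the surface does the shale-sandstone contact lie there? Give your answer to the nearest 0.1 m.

152.7 m

Two edge vectors: Loc-1→Loc-2 = (102, -226, -169), Loc-1→Loc-3 = (-407, -294, 132).
Normal n = (Loc-1→Loc-2) × (Loc-1→Loc-3) = (-79518, 55319, -121970).
So ∂z/∂E = −n_x/n_z = −0.651947200 and ∂z/∂N = −n_y/n_z = 0.453545954.
Intercept c from Loc-1: 175 + 380411.84 − 2493967.56 = −2113380.72.
At (583976, 5498611): z_contact = −380721.52 + 2493872.77 − 2113380.72 = -229.47 m.
Depth below ground = -76.8 − (-229.47) = 152.7 m.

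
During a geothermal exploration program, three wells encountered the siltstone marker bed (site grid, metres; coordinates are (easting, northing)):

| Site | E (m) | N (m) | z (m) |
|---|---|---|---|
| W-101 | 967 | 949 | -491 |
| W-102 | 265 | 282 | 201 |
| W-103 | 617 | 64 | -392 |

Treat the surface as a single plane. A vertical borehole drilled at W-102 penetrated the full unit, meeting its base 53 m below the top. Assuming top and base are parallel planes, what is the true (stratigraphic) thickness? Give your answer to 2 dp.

Two edge vectors: W-101→W-102 = (-702, -667, 692), W-101→W-103 = (-350, -885, 99).
Normal n = (W-101→W-102) × (W-101→W-103) = (546387, -172702, 387820).
So ∂z/∂E = −n_x/n_z = −1.40887 and ∂z/∂N = −n_y/n_z = 0.44531.
|∇z| = √(a²+b²) = 1.47757, so dip δ = arctan(1.47757) = 55.91°.
True thickness = vertical thickness × cos δ = 53 × cos 55.91° = 29.71 m.

29.71 m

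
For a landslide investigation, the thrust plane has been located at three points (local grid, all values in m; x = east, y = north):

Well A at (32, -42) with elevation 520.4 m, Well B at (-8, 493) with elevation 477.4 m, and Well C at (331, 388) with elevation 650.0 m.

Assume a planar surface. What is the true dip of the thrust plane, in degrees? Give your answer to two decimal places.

26.46°

Two edge vectors: Well A→Well B = (-40, 535, -43), Well A→Well C = (299, 430, 129.6).
Normal n = (Well A→Well B) × (Well A→Well C) = (87826, -7673, -177165).
So ∂z/∂x = −n_x/n_z = 0.49573 and ∂z/∂y = −n_y/n_z = −0.04331.
Gradient magnitude |∇z| = √(a² + b²) = √(0.24575 + 0.00188) = 0.49762.
True dip = arctan(0.49762) = 26.46°, dipping toward W (azimuth ≈ 275°).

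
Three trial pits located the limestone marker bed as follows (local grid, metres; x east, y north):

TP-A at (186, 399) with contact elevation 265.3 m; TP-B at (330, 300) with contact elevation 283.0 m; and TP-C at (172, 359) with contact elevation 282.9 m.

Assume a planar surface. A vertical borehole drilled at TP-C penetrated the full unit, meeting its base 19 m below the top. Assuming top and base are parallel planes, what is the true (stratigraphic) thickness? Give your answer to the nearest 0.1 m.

Two edge vectors: TP-A→TP-B = (144, -99, 17.7), TP-A→TP-C = (-14, -40, 17.6).
Normal n = (TP-A→TP-B) × (TP-A→TP-C) = (-1034.4, -2782.2, -7146).
So ∂z/∂x = −n_x/n_z = −0.14475 and ∂z/∂y = −n_y/n_z = −0.38934.
|∇z| = √(a²+b²) = 0.41537, so dip δ = arctan(0.41537) = 22.56°.
True thickness = vertical thickness × cos δ = 19 × cos 22.56° = 17.5 m.

17.5 m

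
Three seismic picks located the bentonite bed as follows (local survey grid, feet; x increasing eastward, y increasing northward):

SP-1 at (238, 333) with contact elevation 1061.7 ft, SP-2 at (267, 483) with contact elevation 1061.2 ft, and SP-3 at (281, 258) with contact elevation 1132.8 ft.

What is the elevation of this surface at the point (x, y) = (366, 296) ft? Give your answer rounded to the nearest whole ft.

1228 ft

Let the plane be z = a·x + b·y + c.
SP-2−SP-1: 29a + 150b = −0.5;  SP-3−SP-1: 43a − 75b = 71.1.
Solving gives a = 1.23217, b = −0.24155.
Then c = 1061.7 − a·238 − b·333 = 848.88.
At (366, 296): z = 451.0 − 71.5 + 848.88 = 1228.4 ft.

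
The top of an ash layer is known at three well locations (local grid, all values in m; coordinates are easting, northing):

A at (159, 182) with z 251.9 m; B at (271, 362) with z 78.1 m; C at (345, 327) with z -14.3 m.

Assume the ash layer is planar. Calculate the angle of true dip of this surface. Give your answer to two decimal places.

52.97°

Two edge vectors: A→B = (112, 180, -173.8), A→C = (186, 145, -266.2).
Normal n = (A→B) × (A→C) = (-22715, -2512.4, -17240).
So ∂z/∂easting = −n_x/n_z = −1.31758 and ∂z/∂northing = −n_y/n_z = −0.14573.
Gradient magnitude |∇z| = √(a² + b²) = √(1.73600 + 0.02124) = 1.32561.
True dip = arctan(1.32561) = 52.97°, dipping toward E (azimuth ≈ 084°).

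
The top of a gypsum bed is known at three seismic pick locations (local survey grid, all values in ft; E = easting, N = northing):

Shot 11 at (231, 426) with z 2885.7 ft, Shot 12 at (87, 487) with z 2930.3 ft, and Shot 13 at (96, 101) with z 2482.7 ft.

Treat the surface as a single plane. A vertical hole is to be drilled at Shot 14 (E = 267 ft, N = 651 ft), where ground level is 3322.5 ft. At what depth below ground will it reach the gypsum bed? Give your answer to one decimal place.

Two edge vectors: Shot 11→Shot 12 = (-144, 61, 44.6), Shot 11→Shot 13 = (-135, -325, -403).
Normal n = (Shot 11→Shot 12) × (Shot 11→Shot 13) = (-10088, -64053, 55035).
So ∂z/∂E = −n_x/n_z = 0.18330 and ∂z/∂N = −n_y/n_z = 1.16386.
Intercept c from Shot 11: 2885.7 − 42.34 − 495.80 = 2347.55.
At (267, 651): z_contact = 48.94 + 757.67 + 2347.55 = 3154.17 ft.
Depth below ground = 3322.5 − 3154.17 = 168.3 ft.

168.3 ft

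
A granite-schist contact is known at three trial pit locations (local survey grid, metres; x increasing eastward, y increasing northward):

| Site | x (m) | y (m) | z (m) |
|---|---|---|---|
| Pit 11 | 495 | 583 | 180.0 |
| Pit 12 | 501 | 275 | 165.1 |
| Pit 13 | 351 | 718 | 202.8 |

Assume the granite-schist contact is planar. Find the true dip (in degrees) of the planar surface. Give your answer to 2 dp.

7.07°

Let the plane be z = a·x + b·y + c.
Pit 12−Pit 11: 6a − 308b = −14.9;  Pit 13−Pit 11: −144a + 135b = 22.8.
Solving gives a = −0.11508, b = 0.04613.
Gradient magnitude |∇z| = √(a² + b²) = √(0.01324 + 0.00213) = 0.12399.
True dip = arctan(0.12399) = 7.07°, dipping toward ESE (azimuth ≈ 112°).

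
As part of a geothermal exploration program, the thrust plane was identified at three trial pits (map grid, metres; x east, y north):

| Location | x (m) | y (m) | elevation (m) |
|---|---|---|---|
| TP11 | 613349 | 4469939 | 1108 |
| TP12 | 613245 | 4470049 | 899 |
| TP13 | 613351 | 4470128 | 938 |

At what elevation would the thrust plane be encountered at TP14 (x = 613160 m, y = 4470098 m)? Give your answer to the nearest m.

765 m

Two edge vectors: TP11→TP12 = (-104, 110, -209), TP11→TP13 = (2, 189, -170).
Normal n = (TP11→TP12) × (TP11→TP13) = (20801, -18098, -19876).
So ∂z/∂x = −n_x/n_z = 1.04653854 and ∂z/∂y = −n_y/n_z = −0.91054538.
Intercept c from TP11: 1108 − 641893.37 + 4070082.31 = 3429296.95.
At (613160, 4470098): z = 641695.6 − 4070227.1 + 3429296.95 = 765.4 m.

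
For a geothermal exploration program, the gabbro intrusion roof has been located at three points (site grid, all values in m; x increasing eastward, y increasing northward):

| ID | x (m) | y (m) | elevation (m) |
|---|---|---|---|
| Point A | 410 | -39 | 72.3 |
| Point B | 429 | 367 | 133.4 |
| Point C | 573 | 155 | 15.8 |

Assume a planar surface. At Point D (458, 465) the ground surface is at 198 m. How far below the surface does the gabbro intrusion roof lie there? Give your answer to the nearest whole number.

Two edge vectors: Point A→Point B = (19, 406, 61.1), Point A→Point C = (163, 194, -56.5).
Normal n = (Point A→Point B) × (Point A→Point C) = (-34792.4, 11032.8, -62492).
So ∂z/∂x = −n_x/n_z = −0.55675 and ∂z/∂y = −n_y/n_z = 0.17655.
Intercept c from Point A: 72.3 + 228.27 + 6.89 = 307.45.
At (458, 465): z_contact = −255.0 + 82.1 + 307.45 = 134.6 m.
Depth below ground = 198 − 134.6 = 63 m.

63 m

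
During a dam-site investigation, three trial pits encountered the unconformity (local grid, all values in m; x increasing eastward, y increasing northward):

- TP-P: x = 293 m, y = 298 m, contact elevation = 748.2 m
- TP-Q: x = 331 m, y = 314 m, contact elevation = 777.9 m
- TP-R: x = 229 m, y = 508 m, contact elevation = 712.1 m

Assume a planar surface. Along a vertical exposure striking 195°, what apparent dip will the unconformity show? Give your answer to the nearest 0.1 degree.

Let the plane be z = a·x + b·y + c.
TP-Q−TP-P: 38a + 16b = 29.7;  TP-R−TP-P: −64a + 210b = −36.1.
Solving gives a = 0.75684, b = 0.05875.
Unit vector along 195° is (sin 195°, cos 195°) = (-0.2588, -0.9659).
Slope in that direction = a·(-0.2588) + b·(-0.9659) = −0.25263.
Apparent dip = arctan|0.25263| = 14.2° (true dip is 37.2°, so apparent ≤ true as expected).

14.2°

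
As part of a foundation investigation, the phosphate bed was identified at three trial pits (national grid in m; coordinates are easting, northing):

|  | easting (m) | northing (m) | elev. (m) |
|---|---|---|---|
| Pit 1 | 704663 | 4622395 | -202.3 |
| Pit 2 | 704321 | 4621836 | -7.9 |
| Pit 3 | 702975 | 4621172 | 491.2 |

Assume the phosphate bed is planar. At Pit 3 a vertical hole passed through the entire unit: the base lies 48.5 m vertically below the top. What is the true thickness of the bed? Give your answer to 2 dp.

Let the plane be z = a·easting + b·northing + c.
Pit 2−Pit 1: −342a − 559b = 194.4;  Pit 3−Pit 1: −1688a − 1223b = 693.5.
Solving gives a = −0.28538, b = −0.17317.
|∇z| = √(a²+b²) = 0.33381, so dip δ = arctan(0.33381) = 18.46°.
True thickness = vertical thickness × cos δ = 48.5 × cos 18.46° = 46.00 m.

46.00 m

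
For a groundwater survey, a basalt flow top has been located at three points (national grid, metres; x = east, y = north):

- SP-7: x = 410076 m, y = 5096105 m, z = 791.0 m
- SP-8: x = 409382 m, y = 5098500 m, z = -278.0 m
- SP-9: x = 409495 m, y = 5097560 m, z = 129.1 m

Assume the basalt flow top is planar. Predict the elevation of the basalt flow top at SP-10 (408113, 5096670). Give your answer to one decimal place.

398.1 m

Let the plane be z = a·x + b·y + c.
SP-8−SP-7: −694a + 2395b = −1069;  SP-9−SP-7: −581a + 1455b = −661.9.
Solving gives a = 0.078212064, b = −0.423683018.
Then c = 791 − a·410076 − b·5096105 = 2127851.26.
At (408113, 5096670): z = 31919.4 − 2159372.5 + 2127851.26 = 398.1 m.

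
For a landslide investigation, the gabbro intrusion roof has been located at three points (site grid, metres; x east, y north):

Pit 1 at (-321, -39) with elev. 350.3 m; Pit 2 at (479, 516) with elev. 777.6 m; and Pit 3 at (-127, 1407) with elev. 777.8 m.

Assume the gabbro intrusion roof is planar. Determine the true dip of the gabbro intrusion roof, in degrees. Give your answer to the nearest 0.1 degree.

Let the plane be z = a·x + b·y + c.
Pit 2−Pit 1: 800a + 555b = 427.3;  Pit 3−Pit 1: 194a + 1446b = 427.5.
Solving gives a = 0.36279, b = 0.24697.
Gradient magnitude |∇z| = √(a² + b²) = √(0.13162 + 0.06099) = 0.43887.
True dip = arctan(0.43887) = 23.7°, dipping toward SW (azimuth ≈ 236°).

23.7°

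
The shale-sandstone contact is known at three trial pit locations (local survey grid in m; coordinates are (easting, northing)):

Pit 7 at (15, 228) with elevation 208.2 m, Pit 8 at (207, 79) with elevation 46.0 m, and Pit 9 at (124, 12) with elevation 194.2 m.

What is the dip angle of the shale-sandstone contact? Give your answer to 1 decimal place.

Let the plane be z = a·E + b·N + c.
Pit 8−Pit 7: 192a − 149b = −162.2;  Pit 9−Pit 7: 109a − 216b = −14.
Solving gives a = −1.30590, b = −0.59418.
Gradient magnitude |∇z| = √(a² + b²) = √(1.70538 + 0.35305) = 1.43472.
True dip = arctan(1.43472) = 55.1°, dipping toward ENE (azimuth ≈ 066°).

55.1°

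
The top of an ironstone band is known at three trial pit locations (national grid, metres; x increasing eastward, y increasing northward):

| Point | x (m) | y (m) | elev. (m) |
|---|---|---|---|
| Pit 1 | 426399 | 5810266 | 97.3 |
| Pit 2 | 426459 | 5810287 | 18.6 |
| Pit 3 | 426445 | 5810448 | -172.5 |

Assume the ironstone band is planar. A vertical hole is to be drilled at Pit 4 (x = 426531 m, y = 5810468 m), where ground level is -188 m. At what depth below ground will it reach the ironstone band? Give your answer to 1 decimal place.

Two edge vectors: Pit 1→Pit 2 = (60, 21, -78.7), Pit 1→Pit 3 = (46, 182, -269.8).
Normal n = (Pit 1→Pit 2) × (Pit 1→Pit 3) = (8657.6, 12567.8, 9954).
So ∂z/∂x = −n_x/n_z = −0.869760900 and ∂z/∂y = −n_y/n_z = −1.262587904.
Intercept c from Pit 1: 97.3 + 370865.18 + 7335971.57 = 7706934.05.
At (426531, 5810468): z_contact = −370979.99 − 7336226.62 + 7706934.05 = -272.55 m.
Depth below ground = -188 − (-272.55) = 84.6 m.

84.6 m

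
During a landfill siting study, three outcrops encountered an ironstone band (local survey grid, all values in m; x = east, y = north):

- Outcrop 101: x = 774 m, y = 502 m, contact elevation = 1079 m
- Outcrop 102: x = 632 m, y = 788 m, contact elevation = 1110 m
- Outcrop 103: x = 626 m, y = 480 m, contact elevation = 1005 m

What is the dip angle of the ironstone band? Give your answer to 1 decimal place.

Let the plane be z = a·x + b·y + c.
Outcrop 102−Outcrop 101: −142a + 286b = 31;  Outcrop 103−Outcrop 101: −148a − 22b = −74.
Solving gives a = 0.45063, b = 0.33213.
Gradient magnitude |∇z| = √(a² + b²) = √(0.20307 + 0.11031) = 0.55980.
True dip = arctan(0.55980) = 29.2°, dipping toward SW (azimuth ≈ 234°).

29.2°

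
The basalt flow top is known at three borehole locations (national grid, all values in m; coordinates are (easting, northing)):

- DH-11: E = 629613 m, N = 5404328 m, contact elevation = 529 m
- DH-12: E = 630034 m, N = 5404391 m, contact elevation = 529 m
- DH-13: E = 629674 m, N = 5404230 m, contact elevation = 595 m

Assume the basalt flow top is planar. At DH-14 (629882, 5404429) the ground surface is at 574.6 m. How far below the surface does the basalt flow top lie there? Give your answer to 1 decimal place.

Let the plane be z = a·E + b·N + c.
DH-12−DH-11: 421a + 63b = 0;  DH-13−DH-11: 61a − 98b = 66.
Solving gives a = 0.092193078, b = −0.616083901.
Then c = 529 − a·629613 − b·5404328 = 3272002.51.
At (629882, 5404429): z_contact = 58070.76 − 3329581.70 + 3272002.51 = 491.58 m.
Depth below ground = 574.6 − 491.58 = 83.0 m.

83.0 m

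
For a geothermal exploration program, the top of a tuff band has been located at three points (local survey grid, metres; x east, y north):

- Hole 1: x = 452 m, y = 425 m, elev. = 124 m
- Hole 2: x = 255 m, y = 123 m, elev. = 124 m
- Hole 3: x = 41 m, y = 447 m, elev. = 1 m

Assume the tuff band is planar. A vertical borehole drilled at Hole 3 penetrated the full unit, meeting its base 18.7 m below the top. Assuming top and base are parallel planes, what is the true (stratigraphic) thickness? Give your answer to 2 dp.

17.68 m

Two edge vectors: Hole 1→Hole 2 = (-197, -302, 0), Hole 1→Hole 3 = (-411, 22, -123).
Normal n = (Hole 1→Hole 2) × (Hole 1→Hole 3) = (37146, -24231, -128456).
So ∂z/∂x = −n_x/n_z = 0.28917 and ∂z/∂y = −n_y/n_z = −0.18863.
|∇z| = √(a²+b²) = 0.34526, so dip δ = arctan(0.34526) = 19.05°.
True thickness = vertical thickness × cos δ = 18.7 × cos 19.05° = 17.68 m.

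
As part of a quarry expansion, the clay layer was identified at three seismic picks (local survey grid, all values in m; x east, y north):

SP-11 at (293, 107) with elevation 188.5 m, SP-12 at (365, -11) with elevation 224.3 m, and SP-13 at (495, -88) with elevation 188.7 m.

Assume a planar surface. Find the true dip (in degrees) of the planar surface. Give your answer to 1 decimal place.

Two edge vectors: SP-11→SP-12 = (72, -118, 35.8), SP-11→SP-13 = (202, -195, 0.2).
Normal n = (SP-11→SP-12) × (SP-11→SP-13) = (6957.4, 7217.2, 9796).
So ∂z/∂x = −n_x/n_z = −0.71023 and ∂z/∂y = −n_y/n_z = −0.73675.
Gradient magnitude |∇z| = √(a² + b²) = √(0.50442 + 0.54280) = 1.02334.
True dip = arctan(1.02334) = 45.7°, dipping toward NE (azimuth ≈ 044°).

45.7°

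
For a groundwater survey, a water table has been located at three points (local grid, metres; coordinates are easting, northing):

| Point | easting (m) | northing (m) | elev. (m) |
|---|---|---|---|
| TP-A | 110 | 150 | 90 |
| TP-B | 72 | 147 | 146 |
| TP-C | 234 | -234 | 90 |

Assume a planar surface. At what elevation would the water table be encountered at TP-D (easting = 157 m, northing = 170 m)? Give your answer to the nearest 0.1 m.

13.2 m

Let the plane be z = a·easting + b·northing + c.
TP-B−TP-A: −38a − 3b = 56;  TP-C−TP-A: 124a − 384b = 0.
Solving gives a = −1.43705, b = −0.46405.
Then c = 90 − a·110 − b·150 = 317.68.
At (157, 170): z = −225.6 − 78.9 + 317.68 = 13.2 m.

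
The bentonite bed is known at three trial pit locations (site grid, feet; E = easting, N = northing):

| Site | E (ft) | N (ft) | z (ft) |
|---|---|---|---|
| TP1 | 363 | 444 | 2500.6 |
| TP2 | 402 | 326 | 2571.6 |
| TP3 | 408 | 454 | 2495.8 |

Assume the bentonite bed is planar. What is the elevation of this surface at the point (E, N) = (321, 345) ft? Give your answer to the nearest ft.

Two edge vectors: TP1→TP2 = (39, -118, 71), TP1→TP3 = (45, 10, -4.8).
Normal n = (TP1→TP2) × (TP1→TP3) = (-143.6, 3382.2, 5700).
So ∂z/∂E = −n_x/n_z = 0.02519 and ∂z/∂N = −n_y/n_z = −0.59337.
Intercept c from TP1: 2500.6 − 9.15 + 263.46 = 2754.91.
At (321, 345): z = 8.1 − 204.7 + 2754.91 = 2558.3 ft.

2558 ft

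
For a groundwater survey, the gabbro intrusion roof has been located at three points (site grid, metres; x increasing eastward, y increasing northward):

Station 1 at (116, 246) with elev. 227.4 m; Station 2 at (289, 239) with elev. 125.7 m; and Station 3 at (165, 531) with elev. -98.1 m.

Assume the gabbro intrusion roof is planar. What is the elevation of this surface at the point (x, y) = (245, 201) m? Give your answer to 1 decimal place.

192.7 m

Let the plane be z = a·x + b·y + c.
Station 2−Station 1: 173a − 7b = −101.7;  Station 3−Station 1: 49a + 285b = −325.5.
Solving gives a = −0.62969, b = −1.03384.
Then c = 227.4 − a·116 − b·246 = 554.77.
At (245, 201): z = −154.3 − 207.8 + 554.77 = 192.7 m.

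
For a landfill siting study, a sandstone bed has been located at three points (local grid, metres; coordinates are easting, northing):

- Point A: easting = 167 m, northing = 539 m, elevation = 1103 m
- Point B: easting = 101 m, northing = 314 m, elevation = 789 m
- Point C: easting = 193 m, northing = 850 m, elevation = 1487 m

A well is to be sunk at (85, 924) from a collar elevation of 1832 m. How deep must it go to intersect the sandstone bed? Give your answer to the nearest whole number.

341 m

Two edge vectors: Point A→Point B = (-66, -225, -314), Point A→Point C = (26, 311, 384).
Normal n = (Point A→Point B) × (Point A→Point C) = (11254, 17180, -14676).
So ∂z/∂easting = −n_x/n_z = 0.76683 and ∂z/∂northing = −n_y/n_z = 1.17062.
Intercept c from Point A: 1103 − 128.06 − 630.96 = 343.98.
At (85, 924): z_contact = 65.2 + 1081.7 + 343.98 = 1490.8 m.
Depth below ground = 1832 − 1490.8 = 341 m.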